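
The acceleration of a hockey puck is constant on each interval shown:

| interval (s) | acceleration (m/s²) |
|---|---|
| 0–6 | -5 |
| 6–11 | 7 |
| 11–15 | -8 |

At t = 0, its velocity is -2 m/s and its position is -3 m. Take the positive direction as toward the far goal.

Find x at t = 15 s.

-229.5 m

On each constant-a segment, Δv = aΔt and Δx = v₀Δt + ½aΔt²; chain segment to segment.
0–6 s: v starts -2 m/s; Δx = -2·6 + ½·-5·6² = -102 m; v ends -32 m/s.
6–11 s: v starts -32 m/s; Δx = -32·5 + ½·7·5² = -72.5 m; v ends 3 m/s.
11–15 s: v starts 3 m/s; Δx = 3·4 + ½·-8·4² = -52 m; v ends -29 m/s.
x(15) = -3 + Σ Δx = -229.5 m.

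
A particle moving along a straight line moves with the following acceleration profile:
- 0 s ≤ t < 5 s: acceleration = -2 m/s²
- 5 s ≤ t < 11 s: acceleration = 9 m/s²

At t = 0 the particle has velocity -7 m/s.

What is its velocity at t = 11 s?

37 m/s

Δv equals the area under the a-t graph; then v = v₀ + Δv.
0–5 s: -2 × 5 = -10 m/s
5–11 s: 9 × 6 = 54 m/s
Δv = 44 m/s, so v(11) = -7 + (44) = 37 m/s.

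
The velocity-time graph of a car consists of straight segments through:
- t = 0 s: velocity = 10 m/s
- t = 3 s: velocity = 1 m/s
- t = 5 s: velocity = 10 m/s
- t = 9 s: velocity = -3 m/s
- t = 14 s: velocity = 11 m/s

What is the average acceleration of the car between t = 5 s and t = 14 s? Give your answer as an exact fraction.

Average acceleration = Δv/Δt = (11 − 10)/(14 − 5) = 1/9 m/s².

1/9 m/s²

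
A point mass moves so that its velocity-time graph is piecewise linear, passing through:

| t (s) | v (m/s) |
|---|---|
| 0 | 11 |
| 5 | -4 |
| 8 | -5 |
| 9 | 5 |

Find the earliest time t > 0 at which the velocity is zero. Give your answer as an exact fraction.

t = 11/3 s

v changes sign on 0–5 s (from 11 to -4); the graph is linear there, so v = 0 at t = 0 + (-11)·(5 − 0)/(-4 − 11) = 11/3 s.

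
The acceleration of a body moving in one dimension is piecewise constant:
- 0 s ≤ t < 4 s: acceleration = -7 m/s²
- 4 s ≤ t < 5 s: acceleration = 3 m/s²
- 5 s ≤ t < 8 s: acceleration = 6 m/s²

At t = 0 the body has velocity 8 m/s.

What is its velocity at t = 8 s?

1 m/s

Δv equals the area under the a-t graph; then v = v₀ + Δv.
0–4 s: -7 × 4 = -28 m/s
4–5 s: 3 × 1 = 3 m/s
5–8 s: 6 × 3 = 18 m/s
Δv = -7 m/s, so v(8) = 8 + (-7) = 1 m/s.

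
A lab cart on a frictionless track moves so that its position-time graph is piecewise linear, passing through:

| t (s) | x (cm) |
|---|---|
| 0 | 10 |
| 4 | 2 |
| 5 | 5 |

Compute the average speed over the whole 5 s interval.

2.2 cm/s

Average speed = (total path length)/(elapsed time); on a piecewise-linear x-t graph the path length is Σ|Δx|.
0–4 s: |Δx| = |2 − 10| = 8 cm
4–5 s: |Δx| = |5 − 2| = 3 cm
Total path = 11 cm; average speed = 11/5 = 2.2 cm/s.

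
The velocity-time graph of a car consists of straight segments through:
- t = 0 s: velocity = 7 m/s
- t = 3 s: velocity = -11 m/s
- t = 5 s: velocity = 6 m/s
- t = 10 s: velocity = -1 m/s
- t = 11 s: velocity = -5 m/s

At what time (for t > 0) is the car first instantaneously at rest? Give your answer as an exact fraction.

v changes sign on 0–3 s (from 7 to -11); the graph is linear there, so v = 0 at t = 0 + (-7)·(3 − 0)/(-11 − 7) = 7/6 s.

t = 7/6 s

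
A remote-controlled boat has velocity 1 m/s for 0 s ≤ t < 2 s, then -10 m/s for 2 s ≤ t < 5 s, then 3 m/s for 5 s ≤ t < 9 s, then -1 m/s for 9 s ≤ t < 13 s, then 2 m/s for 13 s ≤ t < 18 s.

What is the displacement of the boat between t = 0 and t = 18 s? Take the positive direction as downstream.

Displacement is the signed area under the v-t curve.
0–2 s: 1 × 2 = 2 m
2–5 s: -10 × 3 = -30 m
5–9 s: 3 × 4 = 12 m
9–13 s: -1 × 4 = -4 m
13–18 s: 2 × 5 = 10 m
Net displacement = -10 m

-10 m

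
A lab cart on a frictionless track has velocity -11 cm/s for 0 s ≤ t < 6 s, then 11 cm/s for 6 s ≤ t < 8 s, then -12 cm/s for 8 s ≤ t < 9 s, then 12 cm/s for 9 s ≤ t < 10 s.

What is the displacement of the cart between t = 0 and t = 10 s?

-44 cm

Net displacement equals the area under the velocity-time graph (areas below the axis count negative).
0–6 s: -11 × 6 = -66 cm
6–8 s: 11 × 2 = 22 cm
8–9 s: -12 × 1 = -12 cm
9–10 s: 12 × 1 = 12 cm
Net displacement = -44 cm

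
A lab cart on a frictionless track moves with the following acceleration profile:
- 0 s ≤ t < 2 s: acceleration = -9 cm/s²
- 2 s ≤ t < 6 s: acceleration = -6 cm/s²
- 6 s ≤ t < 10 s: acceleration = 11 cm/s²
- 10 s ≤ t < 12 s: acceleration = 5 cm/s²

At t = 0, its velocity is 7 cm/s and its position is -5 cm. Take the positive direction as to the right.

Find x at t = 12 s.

-125 cm

On each constant-a segment, Δv = aΔt and Δx = v₀Δt + ½aΔt²; chain segment to segment.
0–2 s: v starts 7 cm/s; Δx = 7·2 + ½·-9·2² = -4 cm; v ends -11 cm/s.
2–6 s: v starts -11 cm/s; Δx = -11·4 + ½·-6·4² = -92 cm; v ends -35 cm/s.
6–10 s: v starts -35 cm/s; Δx = -35·4 + ½·11·4² = -52 cm; v ends 9 cm/s.
10–12 s: v starts 9 cm/s; Δx = 9·2 + ½·5·2² = 28 cm; v ends 19 cm/s.
x(12) = -5 + Σ Δx = -125 cm.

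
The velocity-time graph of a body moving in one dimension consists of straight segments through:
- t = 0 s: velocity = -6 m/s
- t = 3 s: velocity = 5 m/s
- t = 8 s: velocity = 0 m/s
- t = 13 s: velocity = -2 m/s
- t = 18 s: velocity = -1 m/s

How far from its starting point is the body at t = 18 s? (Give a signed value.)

Displacement is the signed area under the v-t curve.
0–3 s: ½(-6 + 5)(3) = -1.5 m
3–8 s: ½(5 + 0)(5) = 12.5 m
8–13 s: ½(0 + -2)(5) = -5 m
13–18 s: ½(-2 + -1)(5) = -7.5 m
Net displacement = -1.5 m

-1.5 m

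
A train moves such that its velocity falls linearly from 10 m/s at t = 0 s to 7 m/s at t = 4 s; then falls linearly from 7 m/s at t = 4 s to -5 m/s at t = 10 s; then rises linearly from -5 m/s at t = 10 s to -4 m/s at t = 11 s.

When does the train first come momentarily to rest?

v changes sign on 4–10 s (from 7 to -5); the graph is linear there, so v = 0 at t = 4 + (-7)·(10 − 4)/(-5 − 7) = 7.5 s.

t = 7.5 s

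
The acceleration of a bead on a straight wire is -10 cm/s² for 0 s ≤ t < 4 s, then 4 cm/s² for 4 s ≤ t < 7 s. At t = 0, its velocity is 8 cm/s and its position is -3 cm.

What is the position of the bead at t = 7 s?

On each constant-a segment, Δv = aΔt and Δx = v₀Δt + ½aΔt²; chain segment to segment.
0–4 s: v starts 8 cm/s; Δx = 8·4 + ½·-10·4² = -48 cm; v ends -32 cm/s.
4–7 s: v starts -32 cm/s; Δx = -32·3 + ½·4·3² = -78 cm; v ends -20 cm/s.
x(7) = -3 + Σ Δx = -129 cm.

-129 cm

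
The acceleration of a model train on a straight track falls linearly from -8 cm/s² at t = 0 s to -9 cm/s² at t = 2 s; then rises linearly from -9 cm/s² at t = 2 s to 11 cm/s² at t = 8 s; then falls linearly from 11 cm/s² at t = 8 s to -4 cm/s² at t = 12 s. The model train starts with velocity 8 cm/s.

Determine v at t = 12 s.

11 cm/s

Δv equals the area under the a-t graph; then v = v₀ + Δv.
0–2 s: ½(-8 + -9)(2) = -17 cm/s
2–8 s: ½(-9 + 11)(6) = 6 cm/s
8–12 s: ½(11 + -4)(4) = 14 cm/s
Δv = 3 cm/s, so v(12) = 8 + (3) = 11 cm/s.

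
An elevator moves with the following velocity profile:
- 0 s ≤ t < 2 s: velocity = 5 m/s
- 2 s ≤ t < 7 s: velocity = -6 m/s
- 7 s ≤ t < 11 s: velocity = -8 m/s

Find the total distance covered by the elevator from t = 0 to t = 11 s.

Distance (not displacement) is the total path length: add the absolute areas under v-t.
0–2 s: |5| × 2 = 10 m
2–7 s: |-6| × 5 = 30 m
7–11 s: |-8| × 4 = 32 m
Total distance = 72 m

72 m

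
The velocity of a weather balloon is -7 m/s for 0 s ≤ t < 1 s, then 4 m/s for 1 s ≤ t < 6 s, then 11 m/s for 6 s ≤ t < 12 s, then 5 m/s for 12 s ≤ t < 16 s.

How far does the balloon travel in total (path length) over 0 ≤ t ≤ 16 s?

Total distance travelled is ∫|v| dt — sum the magnitudes of each area piece.
0–1 s: |-7| × 1 = 7 m
1–6 s: |4| × 5 = 20 m
6–12 s: |11| × 6 = 66 m
12–16 s: |5| × 4 = 20 m
Total distance = 113 m

113 m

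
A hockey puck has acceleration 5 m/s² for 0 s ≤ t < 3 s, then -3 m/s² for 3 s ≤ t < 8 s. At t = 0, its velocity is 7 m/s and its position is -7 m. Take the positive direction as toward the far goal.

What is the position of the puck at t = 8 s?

On each constant-a segment, Δv = aΔt and Δx = v₀Δt + ½aΔt²; chain segment to segment.
0–3 s: v starts 7 m/s; Δx = 7·3 + ½·5·3² = 43.5 m; v ends 22 m/s.
3–8 s: v starts 22 m/s; Δx = 22·5 + ½·-3·5² = 72.5 m; v ends 7 m/s.
x(8) = -7 + Σ Δx = 109 m.

109 m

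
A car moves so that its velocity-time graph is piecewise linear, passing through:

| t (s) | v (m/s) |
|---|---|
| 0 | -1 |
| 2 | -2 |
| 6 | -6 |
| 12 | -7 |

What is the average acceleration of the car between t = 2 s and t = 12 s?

-0.5 m/s²

Average acceleration = Δv/Δt = (-7 − -2)/(12 − 2) = -0.5 m/s².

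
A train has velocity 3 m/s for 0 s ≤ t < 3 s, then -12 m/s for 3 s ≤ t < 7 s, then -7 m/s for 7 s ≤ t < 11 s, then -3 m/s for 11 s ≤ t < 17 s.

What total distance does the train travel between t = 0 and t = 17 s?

103 m

Total distance travelled is ∫|v| dt — sum the magnitudes of each area piece.
0–3 s: |3| × 3 = 9 m
3–7 s: |-12| × 4 = 48 m
7–11 s: |-7| × 4 = 28 m
11–17 s: |-3| × 6 = 18 m
Total distance = 103 m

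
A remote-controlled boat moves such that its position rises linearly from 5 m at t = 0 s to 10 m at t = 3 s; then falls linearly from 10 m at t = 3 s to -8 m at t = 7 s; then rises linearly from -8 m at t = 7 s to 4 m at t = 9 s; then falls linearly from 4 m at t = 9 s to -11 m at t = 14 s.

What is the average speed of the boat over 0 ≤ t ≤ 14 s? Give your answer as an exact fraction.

Average speed = (total path length)/(elapsed time); on a piecewise-linear x-t graph the path length is Σ|Δx|.
0–3 s: |Δx| = |10 − 5| = 5 m
3–7 s: |Δx| = |-8 − 10| = 18 m
7–9 s: |Δx| = |4 − -8| = 12 m
9–14 s: |Δx| = |-11 − 4| = 15 m
Total path = 50 m; average speed = 50/14 = 25/7 m/s.

25/7 m/s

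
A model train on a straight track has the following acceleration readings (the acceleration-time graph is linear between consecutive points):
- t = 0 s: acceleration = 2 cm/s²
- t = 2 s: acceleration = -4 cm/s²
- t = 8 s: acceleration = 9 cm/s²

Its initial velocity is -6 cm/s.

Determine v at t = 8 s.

Δv equals the area under the a-t graph; then v = v₀ + Δv.
0–2 s: ½(2 + -4)(2) = -2 cm/s
2–8 s: ½(-4 + 9)(6) = 15 cm/s
Δv = 13 cm/s, so v(8) = -6 + (13) = 7 cm/s.

7 cm/s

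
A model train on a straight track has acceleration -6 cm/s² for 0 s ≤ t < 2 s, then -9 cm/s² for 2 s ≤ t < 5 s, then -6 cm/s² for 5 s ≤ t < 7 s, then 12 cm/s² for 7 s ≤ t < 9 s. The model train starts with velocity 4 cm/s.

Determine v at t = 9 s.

Δv equals the area under the a-t graph; then v = v₀ + Δv.
0–2 s: -6 × 2 = -12 cm/s
2–5 s: -9 × 3 = -27 cm/s
5–7 s: -6 × 2 = -12 cm/s
7–9 s: 12 × 2 = 24 cm/s
Δv = -27 cm/s, so v(9) = 4 + (-27) = -23 cm/s.

-23 cm/s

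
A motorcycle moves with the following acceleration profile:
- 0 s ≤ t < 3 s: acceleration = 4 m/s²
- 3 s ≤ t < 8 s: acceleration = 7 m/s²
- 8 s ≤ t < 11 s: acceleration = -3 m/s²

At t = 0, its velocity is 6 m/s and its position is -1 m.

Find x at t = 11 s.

On each constant-a segment, Δv = aΔt and Δx = v₀Δt + ½aΔt²; chain segment to segment.
0–3 s: v starts 6 m/s; Δx = 6·3 + ½·4·3² = 36 m; v ends 18 m/s.
3–8 s: v starts 18 m/s; Δx = 18·5 + ½·7·5² = 177.5 m; v ends 53 m/s.
8–11 s: v starts 53 m/s; Δx = 53·3 + ½·-3·3² = 145.5 m; v ends 44 m/s.
x(11) = -1 + Σ Δx = 358 m.

358 m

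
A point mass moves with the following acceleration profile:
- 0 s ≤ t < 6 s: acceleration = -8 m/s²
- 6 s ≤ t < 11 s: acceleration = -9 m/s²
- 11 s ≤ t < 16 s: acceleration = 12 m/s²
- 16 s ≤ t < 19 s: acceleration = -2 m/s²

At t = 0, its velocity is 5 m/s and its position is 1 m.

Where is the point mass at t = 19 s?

On each constant-a segment, Δv = aΔt and Δx = v₀Δt + ½aΔt²; chain segment to segment.
0–6 s: v starts 5 m/s; Δx = 5·6 + ½·-8·6² = -114 m; v ends -43 m/s.
6–11 s: v starts -43 m/s; Δx = -43·5 + ½·-9·5² = -327.5 m; v ends -88 m/s.
11–16 s: v starts -88 m/s; Δx = -88·5 + ½·12·5² = -290 m; v ends -28 m/s.
16–19 s: v starts -28 m/s; Δx = -28·3 + ½·-2·3² = -93 m; v ends -34 m/s.
x(19) = 1 + Σ Δx = -823.5 m.

-823.5 m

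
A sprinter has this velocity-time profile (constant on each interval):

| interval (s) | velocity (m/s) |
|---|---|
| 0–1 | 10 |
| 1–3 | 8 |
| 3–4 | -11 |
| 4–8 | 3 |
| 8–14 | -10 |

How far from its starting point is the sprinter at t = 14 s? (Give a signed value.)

Net displacement equals the area under the velocity-time graph (areas below the axis count negative).
0–1 s: 10 × 1 = 10 m
1–3 s: 8 × 2 = 16 m
3–4 s: -11 × 1 = -11 m
4–8 s: 3 × 4 = 12 m
8–14 s: -10 × 6 = -60 m
Net displacement = -33 m

-33 m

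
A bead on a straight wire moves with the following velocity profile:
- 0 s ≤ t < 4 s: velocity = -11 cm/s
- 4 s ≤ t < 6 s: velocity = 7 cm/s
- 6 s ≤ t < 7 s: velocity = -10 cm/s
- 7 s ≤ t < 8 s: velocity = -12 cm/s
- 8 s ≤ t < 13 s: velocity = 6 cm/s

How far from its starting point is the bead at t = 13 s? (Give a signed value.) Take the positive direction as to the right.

-22 cm

Net displacement equals the area under the velocity-time graph (areas below the axis count negative).
0–4 s: -11 × 4 = -44 cm
4–6 s: 7 × 2 = 14 cm
6–7 s: -10 × 1 = -10 cm
7–8 s: -12 × 1 = -12 cm
8–13 s: 6 × 5 = 30 cm
Net displacement = -22 cm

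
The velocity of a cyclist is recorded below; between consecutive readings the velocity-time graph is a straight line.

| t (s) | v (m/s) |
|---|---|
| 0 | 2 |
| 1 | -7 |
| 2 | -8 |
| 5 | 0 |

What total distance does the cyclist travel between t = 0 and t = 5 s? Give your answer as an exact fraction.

Total distance travelled is ∫|v| dt — sum the magnitudes of each area piece.
0–1 s: v = 0 at t = 2/9 s; triangle areas 2/9 + 49/18 = 53/18 m
1–2 s: |½(-7 + -8)(1)| = 7.5 m
2–5 s: |½(-8 + 0)(3)| = 12 m
Total distance = 202/9 m

202/9 m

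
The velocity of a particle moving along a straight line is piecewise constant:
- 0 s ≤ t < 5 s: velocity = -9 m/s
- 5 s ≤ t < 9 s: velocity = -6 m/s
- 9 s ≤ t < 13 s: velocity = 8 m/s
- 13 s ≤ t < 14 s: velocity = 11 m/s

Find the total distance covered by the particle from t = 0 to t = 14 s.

112 m

Distance (not displacement) is the total path length: add the absolute areas under v-t.
0–5 s: |-9| × 5 = 45 m
5–9 s: |-6| × 4 = 24 m
9–13 s: |8| × 4 = 32 m
13–14 s: |11| × 1 = 11 m
Total distance = 112 m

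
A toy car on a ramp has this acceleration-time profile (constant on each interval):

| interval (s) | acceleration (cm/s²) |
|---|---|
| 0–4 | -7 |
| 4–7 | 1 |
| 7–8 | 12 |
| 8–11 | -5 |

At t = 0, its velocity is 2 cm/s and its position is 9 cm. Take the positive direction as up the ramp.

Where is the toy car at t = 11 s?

On each constant-a segment, Δv = aΔt and Δx = v₀Δt + ½aΔt²; chain segment to segment.
0–4 s: v starts 2 cm/s; Δx = 2·4 + ½·-7·4² = -48 cm; v ends -26 cm/s.
4–7 s: v starts -26 cm/s; Δx = -26·3 + ½·1·3² = -73.5 cm; v ends -23 cm/s.
7–8 s: v starts -23 cm/s; Δx = -23·1 + ½·12·1² = -17 cm; v ends -11 cm/s.
8–11 s: v starts -11 cm/s; Δx = -11·3 + ½·-5·3² = -55.5 cm; v ends -26 cm/s.
x(11) = 9 + Σ Δx = -185 cm.

-185 cm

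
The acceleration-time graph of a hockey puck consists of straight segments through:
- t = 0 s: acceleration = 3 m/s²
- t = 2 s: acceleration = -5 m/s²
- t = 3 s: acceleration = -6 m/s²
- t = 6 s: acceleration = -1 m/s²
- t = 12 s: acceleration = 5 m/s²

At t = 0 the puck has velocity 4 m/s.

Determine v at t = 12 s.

Δv equals the area under the a-t graph; then v = v₀ + Δv.
0–2 s: ½(3 + -5)(2) = -2 m/s
2–3 s: ½(-5 + -6)(1) = -5.5 m/s
3–6 s: ½(-6 + -1)(3) = -10.5 m/s
6–12 s: ½(-1 + 5)(6) = 12 m/s
Δv = -6 m/s, so v(12) = 4 + (-6) = -2 m/s.

-2 m/s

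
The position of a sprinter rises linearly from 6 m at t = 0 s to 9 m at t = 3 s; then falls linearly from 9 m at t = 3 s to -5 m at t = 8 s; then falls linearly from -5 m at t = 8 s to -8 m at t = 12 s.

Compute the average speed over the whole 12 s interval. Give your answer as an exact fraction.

Average speed = (total path length)/(elapsed time); on a piecewise-linear x-t graph the path length is Σ|Δx|.
0–3 s: |Δx| = |9 − 6| = 3 m
3–8 s: |Δx| = |-5 − 9| = 14 m
8–12 s: |Δx| = |-8 − -5| = 3 m
Total path = 20 m; average speed = 20/12 = 5/3 m/s.

5/3 m/s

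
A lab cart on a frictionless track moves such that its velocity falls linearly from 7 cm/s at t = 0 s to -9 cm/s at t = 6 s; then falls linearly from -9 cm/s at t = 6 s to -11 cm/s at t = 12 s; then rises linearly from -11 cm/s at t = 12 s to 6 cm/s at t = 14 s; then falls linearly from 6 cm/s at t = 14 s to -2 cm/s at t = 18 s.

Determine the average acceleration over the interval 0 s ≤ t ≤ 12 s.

Average acceleration = Δv/Δt = (-11 − 7)/(12 − 0) = -1.5 cm/s².

-1.5 cm/s²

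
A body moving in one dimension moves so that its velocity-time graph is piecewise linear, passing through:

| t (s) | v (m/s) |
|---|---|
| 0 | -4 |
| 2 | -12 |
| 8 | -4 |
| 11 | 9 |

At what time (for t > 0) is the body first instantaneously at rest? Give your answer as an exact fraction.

v changes sign on 8–11 s (from -4 to 9); the graph is linear there, so v = 0 at t = 8 + (4)·(11 − 8)/(9 − -4) = 116/13 s.

t = 116/13 s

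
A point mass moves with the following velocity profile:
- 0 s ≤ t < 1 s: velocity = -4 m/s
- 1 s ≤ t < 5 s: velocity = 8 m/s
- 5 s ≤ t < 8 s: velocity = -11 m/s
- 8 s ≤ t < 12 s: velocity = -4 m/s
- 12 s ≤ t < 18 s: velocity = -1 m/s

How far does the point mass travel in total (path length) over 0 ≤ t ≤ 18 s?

Distance (not displacement) is the total path length: add the absolute areas under v-t.
0–1 s: |-4| × 1 = 4 m
1–5 s: |8| × 4 = 32 m
5–8 s: |-11| × 3 = 33 m
8–12 s: |-4| × 4 = 16 m
12–18 s: |-1| × 6 = 6 m
Total distance = 91 m

91 m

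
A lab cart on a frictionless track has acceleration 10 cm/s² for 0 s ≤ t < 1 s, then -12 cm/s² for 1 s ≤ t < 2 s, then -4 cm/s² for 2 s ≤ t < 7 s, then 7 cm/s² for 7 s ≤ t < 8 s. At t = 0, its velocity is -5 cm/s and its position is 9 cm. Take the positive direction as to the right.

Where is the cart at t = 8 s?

On each constant-a segment, Δv = aΔt and Δx = v₀Δt + ½aΔt²; chain segment to segment.
0–1 s: v starts -5 cm/s; Δx = -5·1 + ½·10·1² = 0 cm; v ends 5 cm/s.
1–2 s: v starts 5 cm/s; Δx = 5·1 + ½·-12·1² = -1 cm; v ends -7 cm/s.
2–7 s: v starts -7 cm/s; Δx = -7·5 + ½·-4·5² = -85 cm; v ends -27 cm/s.
7–8 s: v starts -27 cm/s; Δx = -27·1 + ½·7·1² = -23.5 cm; v ends -20 cm/s.
x(8) = 9 + Σ Δx = -100.5 cm.

-100.5 cm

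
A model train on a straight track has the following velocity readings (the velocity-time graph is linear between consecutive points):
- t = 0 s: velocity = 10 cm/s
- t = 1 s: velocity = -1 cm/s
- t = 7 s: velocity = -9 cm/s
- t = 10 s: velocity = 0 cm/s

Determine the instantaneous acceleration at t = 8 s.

3 cm/s²

Acceleration is the slope of the v-t graph on 7–10 s: (0 − -9)/(10 − 7) = 3 cm/s².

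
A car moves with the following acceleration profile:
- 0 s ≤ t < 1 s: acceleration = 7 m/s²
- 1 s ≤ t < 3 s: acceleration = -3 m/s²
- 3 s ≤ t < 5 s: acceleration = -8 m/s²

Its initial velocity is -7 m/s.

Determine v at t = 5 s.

-22 m/s

Δv equals the area under the a-t graph; then v = v₀ + Δv.
0–1 s: 7 × 1 = 7 m/s
1–3 s: -3 × 2 = -6 m/s
3–5 s: -8 × 2 = -16 m/s
Δv = -15 m/s, so v(5) = -7 + (-15) = -22 m/s.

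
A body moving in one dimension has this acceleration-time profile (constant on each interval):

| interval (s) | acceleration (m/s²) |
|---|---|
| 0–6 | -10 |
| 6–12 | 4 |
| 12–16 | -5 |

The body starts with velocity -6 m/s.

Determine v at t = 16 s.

-62 m/s

Δv equals the area under the a-t graph; then v = v₀ + Δv.
0–6 s: -10 × 6 = -60 m/s
6–12 s: 4 × 6 = 24 m/s
12–16 s: -5 × 4 = -20 m/s
Δv = -56 m/s, so v(16) = -6 + (-56) = -62 m/s.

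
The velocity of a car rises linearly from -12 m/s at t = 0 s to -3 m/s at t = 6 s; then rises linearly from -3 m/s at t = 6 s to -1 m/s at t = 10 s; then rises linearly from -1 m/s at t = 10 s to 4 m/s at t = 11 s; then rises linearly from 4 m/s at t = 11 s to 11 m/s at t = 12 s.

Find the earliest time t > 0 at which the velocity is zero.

t = 10.2 s

v changes sign on 10–11 s (from -1 to 4); the graph is linear there, so v = 0 at t = 10 + (1)·(11 − 10)/(4 − -1) = 10.2 s.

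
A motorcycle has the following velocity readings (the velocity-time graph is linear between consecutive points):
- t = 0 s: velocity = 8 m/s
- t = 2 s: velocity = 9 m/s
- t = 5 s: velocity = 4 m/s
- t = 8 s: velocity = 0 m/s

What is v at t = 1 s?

On 0–2 s the graph is linear from 8 to 9 m/s: v(1) = 8 + (9 − 8)·(1 − 0)/(2 − 0) = 8.5 m/s.

8.5 m/s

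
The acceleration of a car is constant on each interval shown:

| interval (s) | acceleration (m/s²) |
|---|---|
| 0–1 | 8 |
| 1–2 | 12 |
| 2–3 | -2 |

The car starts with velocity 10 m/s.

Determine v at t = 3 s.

28 m/s

Δv equals the area under the a-t graph; then v = v₀ + Δv.
0–1 s: 8 × 1 = 8 m/s
1–2 s: 12 × 1 = 12 m/s
2–3 s: -2 × 1 = -2 m/s
Δv = 18 m/s, so v(3) = 10 + (18) = 28 m/s.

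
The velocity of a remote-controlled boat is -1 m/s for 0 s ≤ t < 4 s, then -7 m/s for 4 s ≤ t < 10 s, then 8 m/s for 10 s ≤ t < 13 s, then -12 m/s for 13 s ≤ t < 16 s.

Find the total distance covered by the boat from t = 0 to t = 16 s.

Distance (not displacement) is the total path length: add the absolute areas under v-t.
0–4 s: |-1| × 4 = 4 m
4–10 s: |-7| × 6 = 42 m
10–13 s: |8| × 3 = 24 m
13–16 s: |-12| × 3 = 36 m
Total distance = 106 m

106 m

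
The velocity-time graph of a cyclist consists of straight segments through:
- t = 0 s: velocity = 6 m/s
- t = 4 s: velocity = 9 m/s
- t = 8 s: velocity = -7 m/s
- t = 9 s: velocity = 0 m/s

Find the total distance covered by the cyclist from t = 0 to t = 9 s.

Total distance travelled is ∫|v| dt — sum the magnitudes of each area piece.
0–4 s: |½(6 + 9)(4)| = 30 m
4–8 s: v = 0 at t = 6.25 s; triangle areas 10.125 + 6.125 = 16.25 m
8–9 s: |½(-7 + 0)(1)| = 3.5 m
Total distance = 49.75 m

49.75 m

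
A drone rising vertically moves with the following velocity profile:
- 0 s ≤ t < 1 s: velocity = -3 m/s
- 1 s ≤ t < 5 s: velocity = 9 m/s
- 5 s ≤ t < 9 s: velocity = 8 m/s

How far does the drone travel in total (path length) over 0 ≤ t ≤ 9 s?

Distance (not displacement) is the total path length: add the absolute areas under v-t.
0–1 s: |-3| × 1 = 3 m
1–5 s: |9| × 4 = 36 m
5–9 s: |8| × 4 = 32 m
Total distance = 71 m

71 m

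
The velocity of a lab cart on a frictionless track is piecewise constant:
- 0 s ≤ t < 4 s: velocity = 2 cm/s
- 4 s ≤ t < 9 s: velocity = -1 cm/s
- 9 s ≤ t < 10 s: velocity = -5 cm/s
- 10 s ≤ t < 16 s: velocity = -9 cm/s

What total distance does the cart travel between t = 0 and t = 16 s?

Distance (not displacement) is the total path length: add the absolute areas under v-t.
0–4 s: |2| × 4 = 8 cm
4–9 s: |-1| × 5 = 5 cm
9–10 s: |-5| × 1 = 5 cm
10–16 s: |-9| × 6 = 54 cm
Total distance = 72 cm

72 cm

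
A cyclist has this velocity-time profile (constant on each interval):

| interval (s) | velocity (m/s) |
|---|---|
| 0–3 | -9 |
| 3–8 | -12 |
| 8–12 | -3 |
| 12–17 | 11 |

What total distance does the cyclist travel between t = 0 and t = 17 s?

Distance (not displacement) is the total path length: add the absolute areas under v-t.
0–3 s: |-9| × 3 = 27 m
3–8 s: |-12| × 5 = 60 m
8–12 s: |-3| × 4 = 12 m
12–17 s: |11| × 5 = 55 m
Total distance = 154 m

154 m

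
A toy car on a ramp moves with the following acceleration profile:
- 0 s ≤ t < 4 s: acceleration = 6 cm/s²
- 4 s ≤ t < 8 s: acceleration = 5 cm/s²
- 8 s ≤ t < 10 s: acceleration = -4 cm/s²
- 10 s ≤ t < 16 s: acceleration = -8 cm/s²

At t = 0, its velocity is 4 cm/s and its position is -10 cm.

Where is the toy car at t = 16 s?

On each constant-a segment, Δv = aΔt and Δx = v₀Δt + ½aΔt²; chain segment to segment.
0–4 s: v starts 4 cm/s; Δx = 4·4 + ½·6·4² = 64 cm; v ends 28 cm/s.
4–8 s: v starts 28 cm/s; Δx = 28·4 + ½·5·4² = 152 cm; v ends 48 cm/s.
8–10 s: v starts 48 cm/s; Δx = 48·2 + ½·-4·2² = 88 cm; v ends 40 cm/s.
10–16 s: v starts 40 cm/s; Δx = 40·6 + ½·-8·6² = 96 cm; v ends -8 cm/s.
x(16) = -10 + Σ Δx = 390 cm.

390 cm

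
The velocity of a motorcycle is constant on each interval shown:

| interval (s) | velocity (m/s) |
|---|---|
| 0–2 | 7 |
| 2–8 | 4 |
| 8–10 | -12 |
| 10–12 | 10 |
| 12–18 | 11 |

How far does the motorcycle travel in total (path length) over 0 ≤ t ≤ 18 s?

Distance (not displacement) is the total path length: add the absolute areas under v-t.
0–2 s: |7| × 2 = 14 m
2–8 s: |4| × 6 = 24 m
8–10 s: |-12| × 2 = 24 m
10–12 s: |10| × 2 = 20 m
12–18 s: |11| × 6 = 66 m
Total distance = 148 m

148 m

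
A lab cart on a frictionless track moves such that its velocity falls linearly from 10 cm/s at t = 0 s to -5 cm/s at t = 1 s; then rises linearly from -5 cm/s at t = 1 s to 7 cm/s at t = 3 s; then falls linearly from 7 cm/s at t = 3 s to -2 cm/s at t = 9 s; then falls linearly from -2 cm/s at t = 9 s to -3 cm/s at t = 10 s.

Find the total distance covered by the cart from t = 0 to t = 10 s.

30.5 cm

Total distance travelled is ∫|v| dt — sum the magnitudes of each area piece.
0–1 s: v = 0 at t = 2/3 s; triangle areas 10/3 + 5/6 = 25/6 cm
1–3 s: v = 0 at t = 11/6 s; triangle areas 25/12 + 49/12 = 37/6 cm
3–9 s: v = 0 at t = 23/3 s; triangle areas 49/3 + 4/3 = 53/3 cm
9–10 s: |½(-2 + -3)(1)| = 2.5 cm
Total distance = 30.5 cm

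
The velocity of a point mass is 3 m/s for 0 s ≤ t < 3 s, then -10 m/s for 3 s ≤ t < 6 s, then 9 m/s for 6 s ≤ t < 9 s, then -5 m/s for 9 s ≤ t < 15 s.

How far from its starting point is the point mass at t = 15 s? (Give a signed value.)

Displacement is the signed area under the v-t curve.
0–3 s: 3 × 3 = 9 m
3–6 s: -10 × 3 = -30 m
6–9 s: 9 × 3 = 27 m
9–15 s: -5 × 6 = -30 m
Net displacement = -24 m

-24 m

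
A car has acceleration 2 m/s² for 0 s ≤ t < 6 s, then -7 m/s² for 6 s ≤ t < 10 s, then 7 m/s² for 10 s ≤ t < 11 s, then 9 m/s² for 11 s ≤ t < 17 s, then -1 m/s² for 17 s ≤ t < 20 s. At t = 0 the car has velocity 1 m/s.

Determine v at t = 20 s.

43 m/s

Δv equals the area under the a-t graph; then v = v₀ + Δv.
0–6 s: 2 × 6 = 12 m/s
6–10 s: -7 × 4 = -28 m/s
10–11 s: 7 × 1 = 7 m/s
11–17 s: 9 × 6 = 54 m/s
17–20 s: -1 × 3 = -3 m/s
Δv = 42 m/s, so v(20) = 1 + (42) = 43 m/s.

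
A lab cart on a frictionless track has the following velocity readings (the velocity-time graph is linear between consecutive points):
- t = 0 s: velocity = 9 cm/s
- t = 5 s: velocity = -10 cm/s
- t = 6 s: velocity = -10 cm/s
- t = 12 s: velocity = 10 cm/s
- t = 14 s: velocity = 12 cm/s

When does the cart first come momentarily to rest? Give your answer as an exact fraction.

t = 45/19 s

v changes sign on 0–5 s (from 9 to -10); the graph is linear there, so v = 0 at t = 0 + (-9)·(5 − 0)/(-10 − 9) = 45/19 s.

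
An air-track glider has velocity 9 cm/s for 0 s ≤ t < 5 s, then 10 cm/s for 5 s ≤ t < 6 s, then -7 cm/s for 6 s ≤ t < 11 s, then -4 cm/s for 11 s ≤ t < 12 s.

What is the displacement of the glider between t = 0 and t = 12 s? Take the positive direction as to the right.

Displacement is the signed area under the v-t curve.
0–5 s: 9 × 5 = 45 cm
5–6 s: 10 × 1 = 10 cm
6–11 s: -7 × 5 = -35 cm
11–12 s: -4 × 1 = -4 cm
Net displacement = 16 cm

16 cm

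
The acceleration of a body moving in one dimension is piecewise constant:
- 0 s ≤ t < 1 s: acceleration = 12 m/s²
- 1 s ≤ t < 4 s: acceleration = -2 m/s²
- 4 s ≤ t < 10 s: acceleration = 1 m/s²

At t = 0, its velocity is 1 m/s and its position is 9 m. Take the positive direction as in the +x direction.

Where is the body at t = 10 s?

On each constant-a segment, Δv = aΔt and Δx = v₀Δt + ½aΔt²; chain segment to segment.
0–1 s: v starts 1 m/s; Δx = 1·1 + ½·12·1² = 7 m; v ends 13 m/s.
1–4 s: v starts 13 m/s; Δx = 13·3 + ½·-2·3² = 30 m; v ends 7 m/s.
4–10 s: v starts 7 m/s; Δx = 7·6 + ½·1·6² = 60 m; v ends 13 m/s.
x(10) = 9 + Σ Δx = 106 m.

106 m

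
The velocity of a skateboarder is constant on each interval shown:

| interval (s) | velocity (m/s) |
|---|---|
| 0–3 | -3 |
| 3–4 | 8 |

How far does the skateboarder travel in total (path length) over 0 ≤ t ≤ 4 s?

Total distance travelled is ∫|v| dt — sum the magnitudes of each area piece.
0–3 s: |-3| × 3 = 9 m
3–4 s: |8| × 1 = 8 m
Total distance = 17 m

17 m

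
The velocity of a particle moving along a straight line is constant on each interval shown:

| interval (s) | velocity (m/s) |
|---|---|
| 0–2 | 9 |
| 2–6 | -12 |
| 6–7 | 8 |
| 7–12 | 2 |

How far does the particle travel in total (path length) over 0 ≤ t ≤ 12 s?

84 m

Total distance travelled is ∫|v| dt — sum the magnitudes of each area piece.
0–2 s: |9| × 2 = 18 m
2–6 s: |-12| × 4 = 48 m
6–7 s: |8| × 1 = 8 m
7–12 s: |2| × 5 = 10 m
Total distance = 84 m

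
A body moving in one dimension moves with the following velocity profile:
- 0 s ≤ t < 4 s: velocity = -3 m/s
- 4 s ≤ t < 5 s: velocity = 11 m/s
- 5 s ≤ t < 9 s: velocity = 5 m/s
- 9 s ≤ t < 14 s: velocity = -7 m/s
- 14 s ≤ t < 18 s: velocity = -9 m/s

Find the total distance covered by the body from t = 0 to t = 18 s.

114 m

Distance (not displacement) is the total path length: add the absolute areas under v-t.
0–4 s: |-3| × 4 = 12 m
4–5 s: |11| × 1 = 11 m
5–9 s: |5| × 4 = 20 m
9–14 s: |-7| × 5 = 35 m
14–18 s: |-9| × 4 = 36 m
Total distance = 114 m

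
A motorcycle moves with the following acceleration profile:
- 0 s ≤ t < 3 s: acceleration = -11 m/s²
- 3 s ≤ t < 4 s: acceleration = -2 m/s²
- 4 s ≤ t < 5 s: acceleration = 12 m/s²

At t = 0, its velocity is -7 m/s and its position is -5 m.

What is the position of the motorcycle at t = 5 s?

On each constant-a segment, Δv = aΔt and Δx = v₀Δt + ½aΔt²; chain segment to segment.
0–3 s: v starts -7 m/s; Δx = -7·3 + ½·-11·3² = -70.5 m; v ends -40 m/s.
3–4 s: v starts -40 m/s; Δx = -40·1 + ½·-2·1² = -41 m; v ends -42 m/s.
4–5 s: v starts -42 m/s; Δx = -42·1 + ½·12·1² = -36 m; v ends -30 m/s.
x(5) = -5 + Σ Δx = -152.5 m.

-152.5 m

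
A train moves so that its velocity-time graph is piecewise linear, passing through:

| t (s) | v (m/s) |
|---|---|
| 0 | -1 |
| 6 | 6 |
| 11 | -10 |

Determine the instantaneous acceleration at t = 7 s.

-3.2 m/s²

Acceleration is the slope of the v-t graph on 6–11 s: (-10 − 6)/(11 − 6) = -3.2 m/s².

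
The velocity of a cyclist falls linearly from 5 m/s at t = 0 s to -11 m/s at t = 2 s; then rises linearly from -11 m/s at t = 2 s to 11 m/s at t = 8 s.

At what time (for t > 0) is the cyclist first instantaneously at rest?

v changes sign on 0–2 s (from 5 to -11); the graph is linear there, so v = 0 at t = 0 + (-5)·(2 − 0)/(-11 − 5) = 0.625 s.

t = 0.625 s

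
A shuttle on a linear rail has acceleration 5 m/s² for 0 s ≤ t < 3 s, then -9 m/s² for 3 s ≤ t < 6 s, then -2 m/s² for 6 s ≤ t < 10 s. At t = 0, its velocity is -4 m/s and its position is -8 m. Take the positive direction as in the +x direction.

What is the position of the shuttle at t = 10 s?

-85 m

On each constant-a segment, Δv = aΔt and Δx = v₀Δt + ½aΔt²; chain segment to segment.
0–3 s: v starts -4 m/s; Δx = -4·3 + ½·5·3² = 10.5 m; v ends 11 m/s.
3–6 s: v starts 11 m/s; Δx = 11·3 + ½·-9·3² = -7.5 m; v ends -16 m/s.
6–10 s: v starts -16 m/s; Δx = -16·4 + ½·-2·4² = -80 m; v ends -24 m/s.
x(10) = -8 + Σ Δx = -85 m.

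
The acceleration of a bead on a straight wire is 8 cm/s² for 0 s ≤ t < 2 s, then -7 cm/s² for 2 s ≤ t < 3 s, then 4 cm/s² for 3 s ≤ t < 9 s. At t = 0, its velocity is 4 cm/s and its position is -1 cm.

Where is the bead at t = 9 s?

189.5 cm

On each constant-a segment, Δv = aΔt and Δx = v₀Δt + ½aΔt²; chain segment to segment.
0–2 s: v starts 4 cm/s; Δx = 4·2 + ½·8·2² = 24 cm; v ends 20 cm/s.
2–3 s: v starts 20 cm/s; Δx = 20·1 + ½·-7·1² = 16.5 cm; v ends 13 cm/s.
3–9 s: v starts 13 cm/s; Δx = 13·6 + ½·4·6² = 150 cm; v ends 37 cm/s.
x(9) = -1 + Σ Δx = 189.5 cm.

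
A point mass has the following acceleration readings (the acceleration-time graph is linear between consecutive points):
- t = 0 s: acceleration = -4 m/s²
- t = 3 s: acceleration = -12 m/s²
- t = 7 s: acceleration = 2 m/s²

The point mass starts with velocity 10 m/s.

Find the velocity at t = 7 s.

-34 m/s

Δv equals the area under the a-t graph; then v = v₀ + Δv.
0–3 s: ½(-4 + -12)(3) = -24 m/s
3–7 s: ½(-12 + 2)(4) = -20 m/s
Δv = -44 m/s, so v(7) = 10 + (-44) = -34 m/s.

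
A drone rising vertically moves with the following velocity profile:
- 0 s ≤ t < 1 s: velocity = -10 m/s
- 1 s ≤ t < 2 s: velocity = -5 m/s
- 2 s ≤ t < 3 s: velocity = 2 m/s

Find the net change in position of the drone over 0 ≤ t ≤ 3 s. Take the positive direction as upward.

-13 m

Net displacement equals the area under the velocity-time graph (areas below the axis count negative).
0–1 s: -10 × 1 = -10 m
1–2 s: -5 × 1 = -5 m
2–3 s: 2 × 1 = 2 m
Net displacement = -13 m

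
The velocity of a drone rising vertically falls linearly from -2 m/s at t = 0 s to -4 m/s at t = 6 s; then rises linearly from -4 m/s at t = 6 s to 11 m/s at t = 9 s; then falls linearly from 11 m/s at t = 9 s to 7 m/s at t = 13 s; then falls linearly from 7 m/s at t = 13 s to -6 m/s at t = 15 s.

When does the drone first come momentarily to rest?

v changes sign on 6–9 s (from -4 to 11); the graph is linear there, so v = 0 at t = 6 + (4)·(9 − 6)/(11 − -4) = 6.8 s.

t = 6.8 s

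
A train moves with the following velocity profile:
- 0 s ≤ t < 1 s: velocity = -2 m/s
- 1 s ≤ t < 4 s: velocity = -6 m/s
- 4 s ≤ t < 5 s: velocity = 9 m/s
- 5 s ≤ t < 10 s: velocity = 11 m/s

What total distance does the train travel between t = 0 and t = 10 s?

Total distance travelled is ∫|v| dt — sum the magnitudes of each area piece.
0–1 s: |-2| × 1 = 2 m
1–4 s: |-6| × 3 = 18 m
4–5 s: |9| × 1 = 9 m
5–10 s: |11| × 5 = 55 m
Total distance = 84 m

84 m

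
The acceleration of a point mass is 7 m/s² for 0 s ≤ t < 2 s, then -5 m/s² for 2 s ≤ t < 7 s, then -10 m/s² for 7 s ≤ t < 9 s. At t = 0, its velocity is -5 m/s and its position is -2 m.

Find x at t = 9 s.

-67.5 m

On each constant-a segment, Δv = aΔt and Δx = v₀Δt + ½aΔt²; chain segment to segment.
0–2 s: v starts -5 m/s; Δx = -5·2 + ½·7·2² = 4 m; v ends 9 m/s.
2–7 s: v starts 9 m/s; Δx = 9·5 + ½·-5·5² = -17.5 m; v ends -16 m/s.
7–9 s: v starts -16 m/s; Δx = -16·2 + ½·-10·2² = -52 m; v ends -36 m/s.
x(9) = -2 + Σ Δx = -67.5 m.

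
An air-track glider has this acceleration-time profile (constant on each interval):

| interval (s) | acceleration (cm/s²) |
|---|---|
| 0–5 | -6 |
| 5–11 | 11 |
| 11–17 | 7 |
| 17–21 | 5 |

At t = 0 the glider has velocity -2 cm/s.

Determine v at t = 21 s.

Δv equals the area under the a-t graph; then v = v₀ + Δv.
0–5 s: -6 × 5 = -30 cm/s
5–11 s: 11 × 6 = 66 cm/s
11–17 s: 7 × 6 = 42 cm/s
17–21 s: 5 × 4 = 20 cm/s
Δv = 98 cm/s, so v(21) = -2 + (98) = 96 cm/s.

96 cm/s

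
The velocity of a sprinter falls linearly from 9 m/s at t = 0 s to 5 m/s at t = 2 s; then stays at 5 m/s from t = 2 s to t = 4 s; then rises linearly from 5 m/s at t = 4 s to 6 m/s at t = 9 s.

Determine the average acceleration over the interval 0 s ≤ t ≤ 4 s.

Average acceleration = Δv/Δt = (5 − 9)/(4 − 0) = -1 m/s².

-1 m/s²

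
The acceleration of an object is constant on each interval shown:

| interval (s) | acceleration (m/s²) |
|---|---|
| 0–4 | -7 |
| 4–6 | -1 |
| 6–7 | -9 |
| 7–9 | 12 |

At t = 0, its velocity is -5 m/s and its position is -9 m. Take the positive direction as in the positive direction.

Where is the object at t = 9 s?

On each constant-a segment, Δv = aΔt and Δx = v₀Δt + ½aΔt²; chain segment to segment.
0–4 s: v starts -5 m/s; Δx = -5·4 + ½·-7·4² = -76 m; v ends -33 m/s.
4–6 s: v starts -33 m/s; Δx = -33·2 + ½·-1·2² = -68 m; v ends -35 m/s.
6–7 s: v starts -35 m/s; Δx = -35·1 + ½·-9·1² = -39.5 m; v ends -44 m/s.
7–9 s: v starts -44 m/s; Δx = -44·2 + ½·12·2² = -64 m; v ends -20 m/s.
x(9) = -9 + Σ Δx = -256.5 m.

-256.5 m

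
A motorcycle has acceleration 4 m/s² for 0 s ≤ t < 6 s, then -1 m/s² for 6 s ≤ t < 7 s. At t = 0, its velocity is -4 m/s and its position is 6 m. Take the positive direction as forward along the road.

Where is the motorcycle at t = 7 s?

73.5 m

On each constant-a segment, Δv = aΔt and Δx = v₀Δt + ½aΔt²; chain segment to segment.
0–6 s: v starts -4 m/s; Δx = -4·6 + ½·4·6² = 48 m; v ends 20 m/s.
6–7 s: v starts 20 m/s; Δx = 20·1 + ½·-1·1² = 19.5 m; v ends 19 m/s.
x(7) = 6 + Σ Δx = 73.5 m.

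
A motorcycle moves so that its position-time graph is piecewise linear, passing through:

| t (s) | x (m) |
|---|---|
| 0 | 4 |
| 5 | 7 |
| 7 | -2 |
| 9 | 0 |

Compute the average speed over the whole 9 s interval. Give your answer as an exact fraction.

14/9 m/s

Average speed = (total path length)/(elapsed time); on a piecewise-linear x-t graph the path length is Σ|Δx|.
0–5 s: |Δx| = |7 − 4| = 3 m
5–7 s: |Δx| = |-2 − 7| = 9 m
7–9 s: |Δx| = |0 − -2| = 2 m
Total path = 14 m; average speed = 14/9 = 14/9 m/s.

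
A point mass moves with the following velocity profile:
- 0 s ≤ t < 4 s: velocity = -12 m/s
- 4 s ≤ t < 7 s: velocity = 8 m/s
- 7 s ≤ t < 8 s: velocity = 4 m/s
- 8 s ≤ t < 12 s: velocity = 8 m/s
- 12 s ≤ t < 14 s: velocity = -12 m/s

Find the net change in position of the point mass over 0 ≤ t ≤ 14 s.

Net displacement equals the area under the velocity-time graph (areas below the axis count negative).
0–4 s: -12 × 4 = -48 m
4–7 s: 8 × 3 = 24 m
7–8 s: 4 × 1 = 4 m
8–12 s: 8 × 4 = 32 m
12–14 s: -12 × 2 = -24 m
Net displacement = -12 m

-12 m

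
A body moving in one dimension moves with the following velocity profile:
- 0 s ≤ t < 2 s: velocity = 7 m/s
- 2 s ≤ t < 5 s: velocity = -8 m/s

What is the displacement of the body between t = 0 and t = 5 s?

-10 m

Net displacement equals the area under the velocity-time graph (areas below the axis count negative).
0–2 s: 7 × 2 = 14 m
2–5 s: -8 × 3 = -24 m
Net displacement = -10 m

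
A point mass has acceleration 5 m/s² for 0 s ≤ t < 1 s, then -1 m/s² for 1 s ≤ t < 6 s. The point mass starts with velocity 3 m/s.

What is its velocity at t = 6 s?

3 m/s

Δv equals the area under the a-t graph; then v = v₀ + Δv.
0–1 s: 5 × 1 = 5 m/s
1–6 s: -1 × 5 = -5 m/s
Δv = 0 m/s, so v(6) = 3 + (0) = 3 m/s.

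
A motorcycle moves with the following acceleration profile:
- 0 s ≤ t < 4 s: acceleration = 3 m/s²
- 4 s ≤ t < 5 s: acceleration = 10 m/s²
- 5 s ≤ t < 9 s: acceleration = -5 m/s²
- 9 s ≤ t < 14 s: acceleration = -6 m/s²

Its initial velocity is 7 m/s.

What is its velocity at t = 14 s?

-21 m/s

Δv equals the area under the a-t graph; then v = v₀ + Δv.
0–4 s: 3 × 4 = 12 m/s
4–5 s: 10 × 1 = 10 m/s
5–9 s: -5 × 4 = -20 m/s
9–14 s: -6 × 5 = -30 m/s
Δv = -28 m/s, so v(14) = 7 + (-28) = -21 m/s.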